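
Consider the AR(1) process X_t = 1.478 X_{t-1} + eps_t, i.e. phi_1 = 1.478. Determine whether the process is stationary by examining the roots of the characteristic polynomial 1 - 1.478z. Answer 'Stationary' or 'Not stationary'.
\text{Not stationary}

The AR(p) characteristic polynomial is P(z) = 1 - 1.478z.
Stationarity requires all roots to lie outside the unit circle, i.e. |z| > 1 for every root.
This is linear in z: 1 + (-1.478) z = 0  =>  z = -1/(-1.478) = 0.67659,  |z| = 0.67659.
Moduli of all roots: 0.6766.
All moduli strictly greater than 1? No.
Verdict: Not stationary.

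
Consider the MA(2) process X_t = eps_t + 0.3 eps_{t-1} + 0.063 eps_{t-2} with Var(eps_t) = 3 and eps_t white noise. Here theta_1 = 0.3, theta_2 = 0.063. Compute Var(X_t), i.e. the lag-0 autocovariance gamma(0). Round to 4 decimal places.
\gamma(0) = 3.2819

For an MA(q) process X_t = eps_t + sum_i theta_i eps_{t-i} with
Var(eps_t) = sigma^2, the variance is
  gamma(0) = sigma^2 * (1 + sum_i theta_i^2).
  sum_i theta_i^2 = (0.3)^2 + (0.063)^2 = 0.09 + 0.003969 = 0.093969.
  gamma(0) = 3 * (1 + 0.093969) = 3 * 1.093969 = 3.281907, which rounds to 3.2819.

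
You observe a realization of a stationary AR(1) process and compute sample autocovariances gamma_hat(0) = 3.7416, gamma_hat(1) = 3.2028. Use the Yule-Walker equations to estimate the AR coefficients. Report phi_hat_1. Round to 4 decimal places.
\hat\phi_{1} = 0.8560

The Yule-Walker equations for an AR(p) process read, in matrix form,
  Gamma_p phi = r_p,   with   (Gamma_p)_{ij} = gamma(|i - j|),
                       (r_p)_i = gamma(i),   i,j = 1..p.
Substitute the sample gammas (Toeplitz matrix and right-hand side of size 1):
  Gamma_p = [[3.7416]]
  r_p     = [3.2028]
With p = 1 this is the single equation gamma(0) phi_1 = gamma(1):
  phi_hat_1 = gamma(1) / gamma(0) = 3.2028 / 3.7416 = 0.8560.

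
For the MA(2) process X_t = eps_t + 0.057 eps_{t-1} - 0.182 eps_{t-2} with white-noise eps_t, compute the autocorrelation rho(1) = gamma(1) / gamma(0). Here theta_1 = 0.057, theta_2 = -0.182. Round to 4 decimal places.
\rho(1) = 0.0450

For an MA(q) process with theta_0 = 1, the autocovariance is
  gamma(k) = sigma^2 * sum_{i=0..q-k} theta_i * theta_{i+k},
and rho(k) = gamma(k) / gamma(0). Sigma^2 cancels.
  numerator   = (1)*(0.057) + (0.057)*(-0.182) = 0.046626.
  denominator = (1)^2 + (0.057)^2 + (-0.182)^2 = 1.036373.
  rho(1) = 0.046626 / 1.036373 = 0.0450.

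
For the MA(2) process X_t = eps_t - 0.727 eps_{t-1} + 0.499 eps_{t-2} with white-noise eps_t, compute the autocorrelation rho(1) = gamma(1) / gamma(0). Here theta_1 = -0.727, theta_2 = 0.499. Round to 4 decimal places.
\rho(1) = -0.6131

For an MA(q) process with theta_0 = 1, the autocovariance is
  gamma(k) = sigma^2 * sum_{i=0..q-k} theta_i * theta_{i+k},
and rho(k) = gamma(k) / gamma(0). Sigma^2 cancels.
  numerator   = (1)*(-0.727) + (-0.727)*(0.499) = -1.089773.
  denominator = (1)^2 + (-0.727)^2 + (0.499)^2 = 1.77753.
  rho(1) = -1.089773 / 1.77753 = -0.6131.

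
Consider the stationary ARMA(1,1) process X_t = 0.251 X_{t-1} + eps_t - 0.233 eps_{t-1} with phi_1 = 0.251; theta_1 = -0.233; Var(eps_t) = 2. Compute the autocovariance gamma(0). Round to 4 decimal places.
\gamma(0) = 2.0007

Multiply the model equation by X_{t-k} and take expectations. With theta_0 = psi_0 = 1 and psi_j the MA(infinity) weights, this gives
  gamma(k) - sum_i phi_i gamma(k-i) = c_k,
  c_k = sigma^2 * sum_{j=k..q} theta_j psi_{j-k}   (c_k = 0 for k > q),
using gamma(-m) = gamma(m).
psi-weights needed (psi_j = theta_j + sum_i phi_i psi_{j-i}):
  psi_1 = theta_1 + phi_1 = -0.233 + (0.251) = 0.018
Right-hand sides:
  c_0 = sigma^2 (1 + theta_1 psi_1) = 2 * (1 + (-0.233)(0.018)) = 2 * 0.995806 = 1.991612
  c_1 = sigma^2 theta_1 = 2 * (-0.233) = -0.466
  c_2 = 0
Equations for k = 0 and k = 1 (AR order 1):
  gamma(0) = phi_1 gamma(1) + c_0
  gamma(1) = phi_1 gamma(0) + c_1
Substituting the second into the first: gamma(0) (1 - phi_1^2) = c_0 + phi_1 c_1, so
  gamma(0) = (c_0 + phi_1 c_1) / (1 - phi_1^2) = (1.991612 + (0.251)(-0.466)) / (1 - (0.251)^2) = 1.874646 / 0.936999 = 2.000692.
Therefore gamma(0) = 2.0007 (to 4 decimal places).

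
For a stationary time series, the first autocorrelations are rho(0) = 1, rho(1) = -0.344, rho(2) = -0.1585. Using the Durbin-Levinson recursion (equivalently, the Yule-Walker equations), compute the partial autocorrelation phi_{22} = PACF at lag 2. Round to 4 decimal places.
\phi_{22} = -0.3140

The PACF at lag k is phi_{kk}, the last component of the solution
to the Yule-Walker system G_k phi = r_k where
  (G_k)_{ij} = rho(|i - j|), (r_k)_i = rho(i), i,j = 1..k.
Equivalently, Durbin-Levinson gives phi_{kk} iteratively:
  phi_{11} = rho(1)
  phi_{kk} = [rho(k) - sum_{j=1..k-1} phi_{k-1,j} rho(k-j)]
            / [1 - sum_{j=1..k-1} phi_{k-1,j} rho(j)],
  phi_{k,j} = phi_{k-1,j} - phi_{kk} phi_{k-1,k-j},  j = 1..k-1.
Step k = 1:
  phi_11 = rho(1) = -0.344.
Step k = 2:
  phi_22 = [rho(2) - phi_11 rho(1)] / [1 - phi_11 rho(1)] = [-0.1585 - (-0.344)(-0.344)] / [1 - (-0.344)(-0.344)]
         = -0.276836 / 0.881664 = -0.314.
Therefore phi_{22} = -0.3140.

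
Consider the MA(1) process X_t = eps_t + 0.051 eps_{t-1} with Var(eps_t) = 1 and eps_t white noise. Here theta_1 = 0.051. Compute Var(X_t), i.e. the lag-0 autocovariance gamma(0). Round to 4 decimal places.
\gamma(0) = 1.0026

For an MA(q) process X_t = eps_t + sum_i theta_i eps_{t-i} with
Var(eps_t) = sigma^2, the variance is
  gamma(0) = sigma^2 * (1 + sum_i theta_i^2).
  sum_i theta_i^2 = (0.051)^2 = 0.002601.
  gamma(0) = 1 * (1 + 0.002601) = 1 * 1.002601 = 1.002601, which rounds to 1.0026.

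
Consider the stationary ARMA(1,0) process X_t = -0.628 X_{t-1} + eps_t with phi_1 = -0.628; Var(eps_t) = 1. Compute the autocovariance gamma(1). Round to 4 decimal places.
\gamma(1) = -1.0370

Multiply the model equation by X_{t-k} and take expectations. With theta_0 = psi_0 = 1 and psi_j the MA(infinity) weights, this gives
  gamma(k) - sum_i phi_i gamma(k-i) = c_k,
  c_k = sigma^2 * sum_{j=k..q} theta_j psi_{j-k}   (c_k = 0 for k > q),
using gamma(-m) = gamma(m).
Pure AR (q = 0): c_0 = sigma^2 = 1, c_k = 0 for k >= 1.
Equations for k = 0 and k = 1 (AR order 1):
  gamma(0) = phi_1 gamma(1) + c_0
  gamma(1) = phi_1 gamma(0) + c_1
Substituting the second into the first: gamma(0) (1 - phi_1^2) = c_0 + phi_1 c_1, so
  gamma(0) = c_0 / (1 - phi_1^2) = 1 / (1 - (-0.628)^2) = 1 / 0.605616 = 1.651211.
  gamma(1) = phi_1 gamma(0) = (-0.628)(1.651211) = -1.036961.
Therefore gamma(1) = -1.0370 (to 4 decimal places).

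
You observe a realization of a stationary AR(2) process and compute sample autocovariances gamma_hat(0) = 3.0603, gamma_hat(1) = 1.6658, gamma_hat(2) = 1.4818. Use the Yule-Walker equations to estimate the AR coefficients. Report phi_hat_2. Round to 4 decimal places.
\hat\phi_{2} = 0.2670

The Yule-Walker equations for an AR(p) process read, in matrix form,
  Gamma_p phi = r_p,   with   (Gamma_p)_{ij} = gamma(|i - j|),
                       (r_p)_i = gamma(i),   i,j = 1..p.
Substitute the sample gammas (Toeplitz matrix and right-hand side of size 2):
  Gamma_p = [[3.0603, 1.6658], [1.6658, 3.0603]]
  r_p     = [1.6658, 1.4818]
Written out:
  3.0603 phi_1 + 1.6658 phi_2 = 1.6658
  1.6658 phi_1 + 3.0603 phi_2 = 1.4818
Solve by Cramer's rule:
  det = gamma(0)^2 - gamma(1)^2 = (3.0603)^2 - (1.6658)^2 = 9.36543609 - 2.77488964 = 6.59054645
  phi_hat_1 = [gamma(1) gamma(0) - gamma(1) gamma(2)] / det = [(1.6658)(3.0603) - (1.6658)(1.4818)] / 6.59054645 = 2.6294653 / 6.59054645 = 0.399
  phi_hat_2 = [gamma(0) gamma(2) - gamma(1)^2] / det = [(3.0603)(1.4818) - (1.6658)^2] / 6.59054645 = 1.7598629 / 6.59054645 = 0.267
So phi_hat = [0.3990, 0.2670].
Therefore phi_hat_2 = 0.2670.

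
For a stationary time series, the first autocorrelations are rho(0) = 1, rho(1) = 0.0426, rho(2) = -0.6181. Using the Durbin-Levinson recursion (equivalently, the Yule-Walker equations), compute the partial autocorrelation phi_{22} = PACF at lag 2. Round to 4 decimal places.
\phi_{22} = -0.6210

The PACF at lag k is phi_{kk}, the last component of the solution
to the Yule-Walker system G_k phi = r_k where
  (G_k)_{ij} = rho(|i - j|), (r_k)_i = rho(i), i,j = 1..k.
Equivalently, Durbin-Levinson gives phi_{kk} iteratively:
  phi_{11} = rho(1)
  phi_{kk} = [rho(k) - sum_{j=1..k-1} phi_{k-1,j} rho(k-j)]
            / [1 - sum_{j=1..k-1} phi_{k-1,j} rho(j)],
  phi_{k,j} = phi_{k-1,j} - phi_{kk} phi_{k-1,k-j},  j = 1..k-1.
Step k = 1:
  phi_11 = rho(1) = 0.0426.
Step k = 2:
  phi_22 = [rho(2) - phi_11 rho(1)] / [1 - phi_11 rho(1)] = [-0.6181 - (0.0426)(0.0426)] / [1 - (0.0426)(0.0426)]
         = -0.61991476 / 0.99818524 = -0.621.
Therefore phi_{22} = -0.6210.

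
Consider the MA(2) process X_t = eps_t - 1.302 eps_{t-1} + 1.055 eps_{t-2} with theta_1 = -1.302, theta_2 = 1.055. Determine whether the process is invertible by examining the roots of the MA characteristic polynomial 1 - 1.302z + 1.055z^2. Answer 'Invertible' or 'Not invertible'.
\text{Not invertible}

The MA(q) characteristic polynomial is P(z) = 1 - 1.302z + 1.055z^2.
Invertibility requires all roots to lie outside the unit circle, i.e. |z| > 1 for every root.
Set 1 + (-1.302) z + (1.055) z^2 = 0, i.e. a z^2 + b z + c = 0 with a = 1.055, b = -1.302, c = 1.
Discriminant D = b^2 - 4ac = (-1.302)^2 - 4*(1.055)*1 = 1.695204 - (4.22) = -2.524796.
D < 0, so the roots are the complex-conjugate pair z = (-b +/- i sqrt(-D)) / (2a) = 0.6171 +/- 0.7531i.
For a conjugate pair |z|^2 = z * conj(z) = (product of roots) = c/a = 1/(1.055) = 0.947867, so |z| = sqrt(0.947867) = 0.9736 for both roots.
Moduli of all roots: 0.9736, 0.9736.
All moduli strictly greater than 1? No.
Verdict: Not invertible.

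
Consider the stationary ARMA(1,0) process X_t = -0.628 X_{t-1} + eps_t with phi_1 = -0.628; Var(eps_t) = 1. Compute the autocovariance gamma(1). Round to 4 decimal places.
\gamma(1) = -1.0370

Multiply the model equation by X_{t-k} and take expectations. With theta_0 = psi_0 = 1 and psi_j the MA(infinity) weights, this gives
  gamma(k) - sum_i phi_i gamma(k-i) = c_k,
  c_k = sigma^2 * sum_{j=k..q} theta_j psi_{j-k}   (c_k = 0 for k > q),
using gamma(-m) = gamma(m).
Pure AR (q = 0): c_0 = sigma^2 = 1, c_k = 0 for k >= 1.
Equations for k = 0 and k = 1 (AR order 1):
  gamma(0) = phi_1 gamma(1) + c_0
  gamma(1) = phi_1 gamma(0) + c_1
Substituting the second into the first: gamma(0) (1 - phi_1^2) = c_0 + phi_1 c_1, so
  gamma(0) = c_0 / (1 - phi_1^2) = 1 / (1 - (-0.628)^2) = 1 / 0.605616 = 1.651211.
  gamma(1) = phi_1 gamma(0) = (-0.628)(1.651211) = -1.036961.
Therefore gamma(1) = -1.0370 (to 4 decimal places).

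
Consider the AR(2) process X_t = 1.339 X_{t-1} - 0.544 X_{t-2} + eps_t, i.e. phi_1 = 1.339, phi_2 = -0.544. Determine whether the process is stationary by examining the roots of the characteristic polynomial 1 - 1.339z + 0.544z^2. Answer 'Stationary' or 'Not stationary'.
\text{Stationary}

The AR(p) characteristic polynomial is P(z) = 1 - 1.339z + 0.544z^2.
Stationarity requires all roots to lie outside the unit circle, i.e. |z| > 1 for every root.
Set 1 + (-1.339) z + (0.544) z^2 = 0, i.e. a z^2 + b z + c = 0 with a = 0.544, b = -1.339, c = 1.
Discriminant D = b^2 - 4ac = (-1.339)^2 - 4*(0.544)*1 = 1.792921 - (2.176) = -0.383079.
D < 0, so the roots are the complex-conjugate pair z = (-b +/- i sqrt(-D)) / (2a) = 1.2307 +/- 0.5689i.
For a conjugate pair |z|^2 = z * conj(z) = (product of roots) = c/a = 1/(0.544) = 1.838235, so |z| = sqrt(1.838235) = 1.3558 for both roots.
Moduli of all roots: 1.3558, 1.3558.
All moduli strictly greater than 1? Yes.
Verdict: Stationary.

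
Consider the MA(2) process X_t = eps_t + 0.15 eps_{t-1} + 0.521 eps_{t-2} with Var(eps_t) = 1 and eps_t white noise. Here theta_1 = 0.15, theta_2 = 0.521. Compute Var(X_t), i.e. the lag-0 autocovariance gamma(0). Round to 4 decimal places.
\gamma(0) = 1.2939

For an MA(q) process X_t = eps_t + sum_i theta_i eps_{t-i} with
Var(eps_t) = sigma^2, the variance is
  gamma(0) = sigma^2 * (1 + sum_i theta_i^2).
  sum_i theta_i^2 = (0.15)^2 + (0.521)^2 = 0.0225 + 0.271441 = 0.293941.
  gamma(0) = 1 * (1 + 0.293941) = 1 * 1.293941 = 1.293941, which rounds to 1.2939.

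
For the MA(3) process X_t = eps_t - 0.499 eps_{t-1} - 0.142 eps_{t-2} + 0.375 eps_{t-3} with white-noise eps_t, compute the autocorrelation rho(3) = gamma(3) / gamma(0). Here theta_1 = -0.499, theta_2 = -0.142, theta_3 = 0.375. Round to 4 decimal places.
\rho(3) = 0.2660

For an MA(q) process with theta_0 = 1, the autocovariance is
  gamma(k) = sigma^2 * sum_{i=0..q-k} theta_i * theta_{i+k},
and rho(k) = gamma(k) / gamma(0). Sigma^2 cancels.
  numerator   = (1)*(0.375) = 0.375.
  denominator = (1)^2 + (-0.499)^2 + (-0.142)^2 + (0.375)^2 = 1.40979.
  rho(3) = 0.375 / 1.40979 = 0.2660.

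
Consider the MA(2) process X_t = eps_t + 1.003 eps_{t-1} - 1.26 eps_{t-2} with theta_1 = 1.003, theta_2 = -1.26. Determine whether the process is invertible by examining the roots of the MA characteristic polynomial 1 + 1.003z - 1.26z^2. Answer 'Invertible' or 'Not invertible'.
\text{Not invertible}

The MA(q) characteristic polynomial is P(z) = 1 + 1.003z - 1.26z^2.
Invertibility requires all roots to lie outside the unit circle, i.e. |z| > 1 for every root.
Set 1 + (1.003) z + (-1.26) z^2 = 0, i.e. a z^2 + b z + c = 0 with a = -1.26, b = 1.003, c = 1.
Discriminant D = b^2 - 4ac = (1.003)^2 - 4*(-1.26)*1 = 1.006009 - (-5.04) = 6.046009.
D >= 0, so the roots are real: z = (-b +/- sqrt(D)) / (2a) = (-1.003 +/- 2.458863) / (-2.52).
  z_1 = (-1.003 + 2.458863) / (-2.52) = -0.5777,   |z_1| = 0.5777.
  z_2 = (-1.003 - 2.458863) / (-2.52) = 1.3738,   |z_2| = 1.3738.
Moduli of all roots: 0.5777, 1.3738.
All moduli strictly greater than 1? No.
Verdict: Not invertible.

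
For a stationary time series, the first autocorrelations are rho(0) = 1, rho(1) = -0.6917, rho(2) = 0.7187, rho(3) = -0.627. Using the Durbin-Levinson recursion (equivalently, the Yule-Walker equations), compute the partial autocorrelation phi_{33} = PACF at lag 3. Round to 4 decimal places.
\phi_{33} = -0.0979

The PACF at lag k is phi_{kk}, the last component of the solution
to the Yule-Walker system G_k phi = r_k where
  (G_k)_{ij} = rho(|i - j|), (r_k)_i = rho(i), i,j = 1..k.
Equivalently, Durbin-Levinson gives phi_{kk} iteratively:
  phi_{11} = rho(1)
  phi_{kk} = [rho(k) - sum_{j=1..k-1} phi_{k-1,j} rho(k-j)]
            / [1 - sum_{j=1..k-1} phi_{k-1,j} rho(j)],
  phi_{k,j} = phi_{k-1,j} - phi_{kk} phi_{k-1,k-j},  j = 1..k-1.
Step k = 1:
  phi_11 = rho(1) = -0.6917.
Step k = 2:
  phi_22 = [rho(2) - phi_11 rho(1)] / [1 - phi_11 rho(1)] = [0.7187 - (-0.6917)(-0.6917)] / [1 - (-0.6917)(-0.6917)]
         = 0.24025111 / 0.52155111 = 0.460647.
  Update: phi_21 = phi_11 - phi_22 phi_11 = -0.6917 - (0.460647)(-0.6917) = -0.37307.
Step k = 3:
  phi_33 = [rho(3) - phi_21 rho(2) - phi_22 rho(1)] / [1 - phi_21 rho(1) - phi_22 rho(2)]
    numerator   = -0.627 - (-0.37307)(0.7187) - (0.460647)(-0.6917) = -0.04024467
    denominator = 1 - (-0.37307)(-0.6917) - (0.460647)(0.7187) = 0.41088009
  phi_33 = -0.04024467 / 0.41088009 = -0.0979.
Therefore phi_{33} = -0.0979.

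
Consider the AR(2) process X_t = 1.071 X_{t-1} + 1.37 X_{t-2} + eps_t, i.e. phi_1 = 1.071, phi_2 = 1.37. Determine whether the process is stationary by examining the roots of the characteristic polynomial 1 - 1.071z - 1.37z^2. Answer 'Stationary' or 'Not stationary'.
\text{Not stationary}

The AR(p) characteristic polynomial is P(z) = 1 - 1.071z - 1.37z^2.
Stationarity requires all roots to lie outside the unit circle, i.e. |z| > 1 for every root.
Set 1 + (-1.071) z + (-1.37) z^2 = 0, i.e. a z^2 + b z + c = 0 with a = -1.37, b = -1.071, c = 1.
Discriminant D = b^2 - 4ac = (-1.071)^2 - 4*(-1.37)*1 = 1.147041 - (-5.48) = 6.627041.
D >= 0, so the roots are real: z = (-b +/- sqrt(D)) / (2a) = (1.071 +/- 2.574304) / (-2.74).
  z_1 = (1.071 + 2.574304) / (-2.74) = -1.3304,   |z_1| = 1.3304.
  z_2 = (1.071 - 2.574304) / (-2.74) = 0.5487,   |z_2| = 0.5487.
Moduli of all roots: 1.3304, 0.5487.
All moduli strictly greater than 1? No.
Verdict: Not stationary.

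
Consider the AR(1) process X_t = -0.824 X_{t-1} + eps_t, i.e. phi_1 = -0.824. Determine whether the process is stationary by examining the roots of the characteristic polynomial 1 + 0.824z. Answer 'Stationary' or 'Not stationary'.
\text{Stationary}

The AR(p) characteristic polynomial is P(z) = 1 + 0.824z.
Stationarity requires all roots to lie outside the unit circle, i.e. |z| > 1 for every root.
This is linear in z: 1 + (0.824) z = 0  =>  z = -1/(0.824) = -1.213592,  |z| = 1.213592.
Moduli of all roots: 1.2136.
All moduli strictly greater than 1? Yes.
Verdict: Stationary.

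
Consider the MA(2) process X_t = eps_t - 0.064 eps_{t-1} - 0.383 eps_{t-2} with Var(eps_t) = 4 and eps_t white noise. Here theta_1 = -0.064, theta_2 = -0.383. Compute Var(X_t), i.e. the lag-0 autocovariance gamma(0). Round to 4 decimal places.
\gamma(0) = 4.6031

For an MA(q) process X_t = eps_t + sum_i theta_i eps_{t-i} with
Var(eps_t) = sigma^2, the variance is
  gamma(0) = sigma^2 * (1 + sum_i theta_i^2).
  sum_i theta_i^2 = (-0.064)^2 + (-0.383)^2 = 0.004096 + 0.146689 = 0.150785.
  gamma(0) = 4 * (1 + 0.150785) = 4 * 1.150785 = 4.60314, which rounds to 4.6031.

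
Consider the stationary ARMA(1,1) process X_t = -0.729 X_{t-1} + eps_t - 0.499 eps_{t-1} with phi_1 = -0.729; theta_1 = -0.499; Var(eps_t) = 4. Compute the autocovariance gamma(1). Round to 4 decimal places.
\gamma(1) = -14.2967

Multiply the model equation by X_{t-k} and take expectations. With theta_0 = psi_0 = 1 and psi_j the MA(infinity) weights, this gives
  gamma(k) - sum_i phi_i gamma(k-i) = c_k,
  c_k = sigma^2 * sum_{j=k..q} theta_j psi_{j-k}   (c_k = 0 for k > q),
using gamma(-m) = gamma(m).
psi-weights needed (psi_j = theta_j + sum_i phi_i psi_{j-i}):
  psi_1 = theta_1 + phi_1 = -0.499 + (-0.729) = -1.228
Right-hand sides:
  c_0 = sigma^2 (1 + theta_1 psi_1) = 4 * (1 + (-0.499)(-1.228)) = 4 * 1.612772 = 6.451088
  c_1 = sigma^2 theta_1 = 4 * (-0.499) = -1.996
  c_2 = 0
Equations for k = 0 and k = 1 (AR order 1):
  gamma(0) = phi_1 gamma(1) + c_0
  gamma(1) = phi_1 gamma(0) + c_1
Substituting the second into the first: gamma(0) (1 - phi_1^2) = c_0 + phi_1 c_1, so
  gamma(0) = (c_0 + phi_1 c_1) / (1 - phi_1^2) = (6.451088 + (-0.729)(-1.996)) / (1 - (-0.729)^2) = 7.906172 / 0.468559 = 16.873376.
  gamma(1) = phi_1 gamma(0) + c_1 = (-0.729)(16.873376) + (-1.996) = -14.296691.
Therefore gamma(1) = -14.2967 (to 4 decimal places).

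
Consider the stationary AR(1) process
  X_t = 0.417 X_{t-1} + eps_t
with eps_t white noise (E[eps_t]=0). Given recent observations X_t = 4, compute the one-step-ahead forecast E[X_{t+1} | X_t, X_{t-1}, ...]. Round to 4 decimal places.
E[X_{t+1} \mid \mathcal F_t] = 1.6680

For an AR(p) model X_t = c + sum_i phi_i X_{t-i} + eps_t, the
one-step-ahead conditional mean is
  E[X_{t+1} | X_t, ...] = c + sum_i phi_i X_{t+1-i}.
Substitute known values:
  E[X_{t+1} | ...] = (0.417) * (4)
                   = 1.6680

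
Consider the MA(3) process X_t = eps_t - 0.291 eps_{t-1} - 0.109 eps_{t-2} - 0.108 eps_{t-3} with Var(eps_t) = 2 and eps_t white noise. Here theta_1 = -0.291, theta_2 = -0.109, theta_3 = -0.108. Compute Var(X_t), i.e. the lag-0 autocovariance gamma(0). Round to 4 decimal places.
\gamma(0) = 2.2165

For an MA(q) process X_t = eps_t + sum_i theta_i eps_{t-i} with
Var(eps_t) = sigma^2, the variance is
  gamma(0) = sigma^2 * (1 + sum_i theta_i^2).
  sum_i theta_i^2 = (-0.291)^2 + (-0.109)^2 + (-0.108)^2 = 0.084681 + 0.011881 + 0.011664 = 0.108226.
  gamma(0) = 2 * (1 + 0.108226) = 2 * 1.108226 = 2.216452, which rounds to 2.2165.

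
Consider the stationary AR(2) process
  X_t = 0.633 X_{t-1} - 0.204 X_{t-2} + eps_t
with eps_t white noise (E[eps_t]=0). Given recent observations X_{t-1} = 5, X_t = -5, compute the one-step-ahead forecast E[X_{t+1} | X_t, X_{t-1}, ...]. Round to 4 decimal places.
E[X_{t+1} \mid \mathcal F_t] = -4.1850

For an AR(p) model X_t = c + sum_i phi_i X_{t-i} + eps_t, the
one-step-ahead conditional mean is
  E[X_{t+1} | X_t, ...] = c + sum_i phi_i X_{t+1-i}.
Substitute known values:
  E[X_{t+1} | ...] = (0.633) * (-5) + (-0.204) * (5)
                   = -4.1850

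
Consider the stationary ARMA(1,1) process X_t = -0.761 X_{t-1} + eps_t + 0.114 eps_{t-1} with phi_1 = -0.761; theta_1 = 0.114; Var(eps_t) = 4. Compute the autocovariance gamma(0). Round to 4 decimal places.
\gamma(0) = 7.9784

Multiply the model equation by X_{t-k} and take expectations. With theta_0 = psi_0 = 1 and psi_j the MA(infinity) weights, this gives
  gamma(k) - sum_i phi_i gamma(k-i) = c_k,
  c_k = sigma^2 * sum_{j=k..q} theta_j psi_{j-k}   (c_k = 0 for k > q),
using gamma(-m) = gamma(m).
psi-weights needed (psi_j = theta_j + sum_i phi_i psi_{j-i}):
  psi_1 = theta_1 + phi_1 = 0.114 + (-0.761) = -0.647
Right-hand sides:
  c_0 = sigma^2 (1 + theta_1 psi_1) = 4 * (1 + (0.114)(-0.647)) = 4 * 0.926242 = 3.704968
  c_1 = sigma^2 theta_1 = 4 * (0.114) = 0.456
  c_2 = 0
Equations for k = 0 and k = 1 (AR order 1):
  gamma(0) = phi_1 gamma(1) + c_0
  gamma(1) = phi_1 gamma(0) + c_1
Substituting the second into the first: gamma(0) (1 - phi_1^2) = c_0 + phi_1 c_1, so
  gamma(0) = (c_0 + phi_1 c_1) / (1 - phi_1^2) = (3.704968 + (-0.761)(0.456)) / (1 - (-0.761)^2) = 3.357952 / 0.420879 = 7.978426.
Therefore gamma(0) = 7.9784 (to 4 decimal places).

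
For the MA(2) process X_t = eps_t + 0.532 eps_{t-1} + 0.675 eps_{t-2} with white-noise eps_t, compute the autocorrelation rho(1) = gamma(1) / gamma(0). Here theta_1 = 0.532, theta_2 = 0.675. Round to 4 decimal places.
\rho(1) = 0.5125

For an MA(q) process with theta_0 = 1, the autocovariance is
  gamma(k) = sigma^2 * sum_{i=0..q-k} theta_i * theta_{i+k},
and rho(k) = gamma(k) / gamma(0). Sigma^2 cancels.
  numerator   = (1)*(0.532) + (0.532)*(0.675) = 0.8911.
  denominator = (1)^2 + (0.532)^2 + (0.675)^2 = 1.738649.
  rho(1) = 0.8911 / 1.738649 = 0.5125.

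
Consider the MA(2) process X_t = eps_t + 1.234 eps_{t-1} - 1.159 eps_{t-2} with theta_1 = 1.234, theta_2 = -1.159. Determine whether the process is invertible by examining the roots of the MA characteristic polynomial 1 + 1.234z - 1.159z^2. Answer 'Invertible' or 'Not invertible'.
\text{Not invertible}

The MA(q) characteristic polynomial is P(z) = 1 + 1.234z - 1.159z^2.
Invertibility requires all roots to lie outside the unit circle, i.e. |z| > 1 for every root.
Set 1 + (1.234) z + (-1.159) z^2 = 0, i.e. a z^2 + b z + c = 0 with a = -1.159, b = 1.234, c = 1.
Discriminant D = b^2 - 4ac = (1.234)^2 - 4*(-1.159)*1 = 1.522756 - (-4.636) = 6.158756.
D >= 0, so the roots are real: z = (-b +/- sqrt(D)) / (2a) = (-1.234 +/- 2.481684) / (-2.318).
  z_1 = (-1.234 + 2.481684) / (-2.318) = -0.5383,   |z_1| = 0.5383.
  z_2 = (-1.234 - 2.481684) / (-2.318) = 1.603,   |z_2| = 1.603.
Moduli of all roots: 0.5383, 1.6030.
All moduli strictly greater than 1? No.
Verdict: Not invertible.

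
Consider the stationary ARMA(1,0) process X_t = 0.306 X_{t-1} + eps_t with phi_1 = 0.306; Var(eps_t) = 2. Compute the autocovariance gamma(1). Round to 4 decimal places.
\gamma(1) = 0.6752

Multiply the model equation by X_{t-k} and take expectations. With theta_0 = psi_0 = 1 and psi_j the MA(infinity) weights, this gives
  gamma(k) - sum_i phi_i gamma(k-i) = c_k,
  c_k = sigma^2 * sum_{j=k..q} theta_j psi_{j-k}   (c_k = 0 for k > q),
using gamma(-m) = gamma(m).
Pure AR (q = 0): c_0 = sigma^2 = 2, c_k = 0 for k >= 1.
Equations for k = 0 and k = 1 (AR order 1):
  gamma(0) = phi_1 gamma(1) + c_0
  gamma(1) = phi_1 gamma(0) + c_1
Substituting the second into the first: gamma(0) (1 - phi_1^2) = c_0 + phi_1 c_1, so
  gamma(0) = c_0 / (1 - phi_1^2) = 2 / (1 - (0.306)^2) = 2 / 0.906364 = 2.206619.
  gamma(1) = phi_1 gamma(0) = (0.306)(2.206619) = 0.675225.
Therefore gamma(1) = 0.6752 (to 4 decimal places).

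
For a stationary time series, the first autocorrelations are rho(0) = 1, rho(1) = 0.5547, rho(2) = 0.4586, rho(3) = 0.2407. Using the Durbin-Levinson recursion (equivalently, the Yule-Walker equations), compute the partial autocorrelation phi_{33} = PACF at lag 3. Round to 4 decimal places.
\phi_{33} = -0.1200

The PACF at lag k is phi_{kk}, the last component of the solution
to the Yule-Walker system G_k phi = r_k where
  (G_k)_{ij} = rho(|i - j|), (r_k)_i = rho(i), i,j = 1..k.
Equivalently, Durbin-Levinson gives phi_{kk} iteratively:
  phi_{11} = rho(1)
  phi_{kk} = [rho(k) - sum_{j=1..k-1} phi_{k-1,j} rho(k-j)]
            / [1 - sum_{j=1..k-1} phi_{k-1,j} rho(j)],
  phi_{k,j} = phi_{k-1,j} - phi_{kk} phi_{k-1,k-j},  j = 1..k-1.
Step k = 1:
  phi_11 = rho(1) = 0.5547.
Step k = 2:
  phi_22 = [rho(2) - phi_11 rho(1)] / [1 - phi_11 rho(1)] = [0.4586 - (0.5547)(0.5547)] / [1 - (0.5547)(0.5547)]
         = 0.15090791 / 0.69230791 = 0.217978.
  Update: phi_21 = phi_11 - phi_22 phi_11 = 0.5547 - (0.217978)(0.5547) = 0.433788.
Step k = 3:
  phi_33 = [rho(3) - phi_21 rho(2) - phi_22 rho(1)] / [1 - phi_21 rho(1) - phi_22 rho(2)]
    numerator   = 0.2407 - (0.433788)(0.4586) - (0.217978)(0.5547) = -0.0791474
    denominator = 1 - (0.433788)(0.5547) - (0.217978)(0.4586) = 0.6594133
  phi_33 = -0.0791474 / 0.6594133 = -0.12.
Therefore phi_{33} = -0.1200.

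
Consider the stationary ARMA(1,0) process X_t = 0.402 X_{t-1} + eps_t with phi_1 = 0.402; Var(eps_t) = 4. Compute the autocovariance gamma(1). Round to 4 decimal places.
\gamma(1) = 1.9179

Multiply the model equation by X_{t-k} and take expectations. With theta_0 = psi_0 = 1 and psi_j the MA(infinity) weights, this gives
  gamma(k) - sum_i phi_i gamma(k-i) = c_k,
  c_k = sigma^2 * sum_{j=k..q} theta_j psi_{j-k}   (c_k = 0 for k > q),
using gamma(-m) = gamma(m).
Pure AR (q = 0): c_0 = sigma^2 = 4, c_k = 0 for k >= 1.
Equations for k = 0 and k = 1 (AR order 1):
  gamma(0) = phi_1 gamma(1) + c_0
  gamma(1) = phi_1 gamma(0) + c_1
Substituting the second into the first: gamma(0) (1 - phi_1^2) = c_0 + phi_1 c_1, so
  gamma(0) = c_0 / (1 - phi_1^2) = 4 / (1 - (0.402)^2) = 4 / 0.838396 = 4.771015.
  gamma(1) = phi_1 gamma(0) = (0.402)(4.771015) = 1.917948.
Therefore gamma(1) = 1.9179 (to 4 decimal places).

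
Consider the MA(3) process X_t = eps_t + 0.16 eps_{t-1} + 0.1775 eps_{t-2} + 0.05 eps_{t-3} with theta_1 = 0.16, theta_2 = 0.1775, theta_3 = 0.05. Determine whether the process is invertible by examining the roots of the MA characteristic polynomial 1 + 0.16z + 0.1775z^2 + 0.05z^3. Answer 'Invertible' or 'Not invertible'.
\text{Invertible}

The MA(q) characteristic polynomial is P(z) = 1 + 0.16z + 0.1775z^2 + 0.05z^3.
Invertibility requires all roots to lie outside the unit circle, i.e. |z| > 1 for every root.
Degree 3: look for a simple real root z0 first, then factor out (1 - z/z0) and solve the remaining quadratic.
Testing z0 = -4: P(-4) = 1 + (0.16)(-4) + (0.1775)(-4)^2 + (0.05)(-4)^3
  = 1 + (-0.64) + (2.84) + (-3.2) = 0.  So z_0 = -4 is a root, |z_0| = 4.
Divide out the factor (1 + 0.25 z) = (1 - z/z0) (since 1/z0 = -0.25):
  P(z) = (1 + 0.25 z)(1 + (-0.09) z + (0.2) z^2)
  [check: z-coef -0.09 - (-0.25) = 0.16; z^2-coef 0.2 - (-0.25)(-0.09) = 0.1775; z^3-coef -(-0.25)(0.2) = 0.05.]
Remaining roots from the quadratic factor 1 + (-0.09) z + (0.2) z^2:
  Set 1 + (-0.09) z + (0.2) z^2 = 0, i.e. a z^2 + b z + c = 0 with a = 0.2, b = -0.09, c = 1.
  Discriminant D = b^2 - 4ac = (-0.09)^2 - 4*(0.2)*1 = 0.0081 - (0.8) = -0.7919.
  D < 0, so the roots are the complex-conjugate pair z = (-b +/- i sqrt(-D)) / (2a) = 0.225 +/- 2.2247i.
  For a conjugate pair |z|^2 = z * conj(z) = (product of roots) = c/a = 1/(0.2) = 5, so |z| = sqrt(5) = 2.2361 for both roots.
Moduli of all roots: 4.0000, 2.2361, 2.2361.
All moduli strictly greater than 1? Yes.
Verdict: Invertible.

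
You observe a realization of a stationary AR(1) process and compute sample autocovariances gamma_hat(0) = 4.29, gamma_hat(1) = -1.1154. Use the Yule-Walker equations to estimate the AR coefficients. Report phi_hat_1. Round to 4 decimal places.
\hat\phi_{1} = -0.2600

The Yule-Walker equations for an AR(p) process read, in matrix form,
  Gamma_p phi = r_p,   with   (Gamma_p)_{ij} = gamma(|i - j|),
                       (r_p)_i = gamma(i),   i,j = 1..p.
Substitute the sample gammas (Toeplitz matrix and right-hand side of size 1):
  Gamma_p = [[4.29]]
  r_p     = [-1.1154]
With p = 1 this is the single equation gamma(0) phi_1 = gamma(1):
  phi_hat_1 = gamma(1) / gamma(0) = -1.1154 / 4.29 = -0.2600.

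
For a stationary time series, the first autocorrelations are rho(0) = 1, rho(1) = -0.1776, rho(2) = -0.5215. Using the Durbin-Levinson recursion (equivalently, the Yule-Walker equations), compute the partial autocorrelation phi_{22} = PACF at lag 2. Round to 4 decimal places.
\phi_{22} = -0.5711

The PACF at lag k is phi_{kk}, the last component of the solution
to the Yule-Walker system G_k phi = r_k where
  (G_k)_{ij} = rho(|i - j|), (r_k)_i = rho(i), i,j = 1..k.
Equivalently, Durbin-Levinson gives phi_{kk} iteratively:
  phi_{11} = rho(1)
  phi_{kk} = [rho(k) - sum_{j=1..k-1} phi_{k-1,j} rho(k-j)]
            / [1 - sum_{j=1..k-1} phi_{k-1,j} rho(j)],
  phi_{k,j} = phi_{k-1,j} - phi_{kk} phi_{k-1,k-j},  j = 1..k-1.
Step k = 1:
  phi_11 = rho(1) = -0.1776.
Step k = 2:
  phi_22 = [rho(2) - phi_11 rho(1)] / [1 - phi_11 rho(1)] = [-0.5215 - (-0.1776)(-0.1776)] / [1 - (-0.1776)(-0.1776)]
         = -0.55304176 / 0.96845824 = -0.5711.
Therefore phi_{22} = -0.5711.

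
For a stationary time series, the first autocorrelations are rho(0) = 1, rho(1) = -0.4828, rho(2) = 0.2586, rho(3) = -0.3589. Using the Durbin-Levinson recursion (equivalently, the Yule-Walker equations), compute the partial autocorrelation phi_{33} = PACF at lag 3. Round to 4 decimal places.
\phi_{33} = -0.2900

The PACF at lag k is phi_{kk}, the last component of the solution
to the Yule-Walker system G_k phi = r_k where
  (G_k)_{ij} = rho(|i - j|), (r_k)_i = rho(i), i,j = 1..k.
Equivalently, Durbin-Levinson gives phi_{kk} iteratively:
  phi_{11} = rho(1)
  phi_{kk} = [rho(k) - sum_{j=1..k-1} phi_{k-1,j} rho(k-j)]
            / [1 - sum_{j=1..k-1} phi_{k-1,j} rho(j)],
  phi_{k,j} = phi_{k-1,j} - phi_{kk} phi_{k-1,k-j},  j = 1..k-1.
Step k = 1:
  phi_11 = rho(1) = -0.4828.
Step k = 2:
  phi_22 = [rho(2) - phi_11 rho(1)] / [1 - phi_11 rho(1)] = [0.2586 - (-0.4828)(-0.4828)] / [1 - (-0.4828)(-0.4828)]
         = 0.02550416 / 0.76690416 = 0.033256.
  Update: phi_21 = phi_11 - phi_22 phi_11 = -0.4828 - (0.033256)(-0.4828) = -0.466744.
Step k = 3:
  phi_33 = [rho(3) - phi_21 rho(2) - phi_22 rho(1)] / [1 - phi_21 rho(1) - phi_22 rho(2)]
    numerator   = -0.3589 - (-0.466744)(0.2586) - (0.033256)(-0.4828) = -0.22214401
    denominator = 1 - (-0.466744)(-0.4828) - (0.033256)(0.2586) = 0.76605599
  phi_33 = -0.22214401 / 0.76605599 = -0.29.
Therefore phi_{33} = -0.2900.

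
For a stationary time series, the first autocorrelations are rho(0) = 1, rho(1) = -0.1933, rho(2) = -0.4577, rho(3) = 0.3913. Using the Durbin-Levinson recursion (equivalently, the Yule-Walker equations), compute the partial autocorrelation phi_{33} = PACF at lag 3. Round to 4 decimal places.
\phi_{33} = 0.2230

The PACF at lag k is phi_{kk}, the last component of the solution
to the Yule-Walker system G_k phi = r_k where
  (G_k)_{ij} = rho(|i - j|), (r_k)_i = rho(i), i,j = 1..k.
Equivalently, Durbin-Levinson gives phi_{kk} iteratively:
  phi_{11} = rho(1)
  phi_{kk} = [rho(k) - sum_{j=1..k-1} phi_{k-1,j} rho(k-j)]
            / [1 - sum_{j=1..k-1} phi_{k-1,j} rho(j)],
  phi_{k,j} = phi_{k-1,j} - phi_{kk} phi_{k-1,k-j},  j = 1..k-1.
Step k = 1:
  phi_11 = rho(1) = -0.1933.
Step k = 2:
  phi_22 = [rho(2) - phi_11 rho(1)] / [1 - phi_11 rho(1)] = [-0.4577 - (-0.1933)(-0.1933)] / [1 - (-0.1933)(-0.1933)]
         = -0.49506489 / 0.96263511 = -0.514281.
  Update: phi_21 = phi_11 - phi_22 phi_11 = -0.1933 - (-0.514281)(-0.1933) = -0.292711.
Step k = 3:
  phi_33 = [rho(3) - phi_21 rho(2) - phi_22 rho(1)] / [1 - phi_21 rho(1) - phi_22 rho(2)]
    numerator   = 0.3913 - (-0.292711)(-0.4577) - (-0.514281)(-0.1933) = 0.1579159
    denominator = 1 - (-0.292711)(-0.1933) - (-0.514281)(-0.4577) = 0.70803267
  phi_33 = 0.1579159 / 0.70803267 = 0.223.
Therefore phi_{33} = 0.2230.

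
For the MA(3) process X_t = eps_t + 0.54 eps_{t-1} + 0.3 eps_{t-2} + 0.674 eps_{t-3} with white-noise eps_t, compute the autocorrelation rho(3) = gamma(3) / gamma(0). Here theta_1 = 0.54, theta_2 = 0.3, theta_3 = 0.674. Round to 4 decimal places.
\rho(3) = 0.3671

For an MA(q) process with theta_0 = 1, the autocovariance is
  gamma(k) = sigma^2 * sum_{i=0..q-k} theta_i * theta_{i+k},
and rho(k) = gamma(k) / gamma(0). Sigma^2 cancels.
  numerator   = (1)*(0.674) = 0.674.
  denominator = (1)^2 + (0.54)^2 + (0.3)^2 + (0.674)^2 = 1.835876.
  rho(3) = 0.674 / 1.835876 = 0.3671.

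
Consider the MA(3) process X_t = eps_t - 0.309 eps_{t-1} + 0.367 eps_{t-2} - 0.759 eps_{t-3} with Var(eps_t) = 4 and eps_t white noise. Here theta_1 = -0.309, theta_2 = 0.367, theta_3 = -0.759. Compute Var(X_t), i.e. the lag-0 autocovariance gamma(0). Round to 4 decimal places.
\gamma(0) = 7.2250

For an MA(q) process X_t = eps_t + sum_i theta_i eps_{t-i} with
Var(eps_t) = sigma^2, the variance is
  gamma(0) = sigma^2 * (1 + sum_i theta_i^2).
  sum_i theta_i^2 = (-0.309)^2 + (0.367)^2 + (-0.759)^2 = 0.095481 + 0.134689 + 0.576081 = 0.806251.
  gamma(0) = 4 * (1 + 0.806251) = 4 * 1.806251 = 7.225004, which rounds to 7.2250.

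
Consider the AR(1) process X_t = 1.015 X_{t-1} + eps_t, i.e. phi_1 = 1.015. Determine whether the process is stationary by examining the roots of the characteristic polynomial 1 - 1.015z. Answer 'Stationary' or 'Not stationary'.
\text{Not stationary}

The AR(p) characteristic polynomial is P(z) = 1 - 1.015z.
Stationarity requires all roots to lie outside the unit circle, i.e. |z| > 1 for every root.
This is linear in z: 1 + (-1.015) z = 0  =>  z = -1/(-1.015) = 0.985222,  |z| = 0.985222.
Moduli of all roots: 0.9852.
All moduli strictly greater than 1? No.
Verdict: Not stationary.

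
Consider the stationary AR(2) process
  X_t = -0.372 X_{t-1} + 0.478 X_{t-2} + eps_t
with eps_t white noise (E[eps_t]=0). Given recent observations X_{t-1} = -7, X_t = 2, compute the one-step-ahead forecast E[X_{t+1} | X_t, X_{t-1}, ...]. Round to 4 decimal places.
E[X_{t+1} \mid \mathcal F_t] = -4.0900

For an AR(p) model X_t = c + sum_i phi_i X_{t-i} + eps_t, the
one-step-ahead conditional mean is
  E[X_{t+1} | X_t, ...] = c + sum_i phi_i X_{t+1-i}.
Substitute known values:
  E[X_{t+1} | ...] = (-0.372) * (2) + (0.478) * (-7)
                   = -4.0900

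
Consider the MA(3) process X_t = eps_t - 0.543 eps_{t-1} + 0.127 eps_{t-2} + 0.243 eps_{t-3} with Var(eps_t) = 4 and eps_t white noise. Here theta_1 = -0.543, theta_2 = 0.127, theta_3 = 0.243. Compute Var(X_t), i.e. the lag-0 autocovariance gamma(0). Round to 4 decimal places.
\gamma(0) = 5.4801

For an MA(q) process X_t = eps_t + sum_i theta_i eps_{t-i} with
Var(eps_t) = sigma^2, the variance is
  gamma(0) = sigma^2 * (1 + sum_i theta_i^2).
  sum_i theta_i^2 = (-0.543)^2 + (0.127)^2 + (0.243)^2 = 0.294849 + 0.016129 + 0.059049 = 0.370027.
  gamma(0) = 4 * (1 + 0.370027) = 4 * 1.370027 = 5.480108, which rounds to 5.4801.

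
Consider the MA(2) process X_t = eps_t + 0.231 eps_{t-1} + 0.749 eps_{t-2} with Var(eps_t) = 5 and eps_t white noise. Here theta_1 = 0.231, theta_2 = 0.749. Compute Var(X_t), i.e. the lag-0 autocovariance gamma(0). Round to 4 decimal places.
\gamma(0) = 8.0718

For an MA(q) process X_t = eps_t + sum_i theta_i eps_{t-i} with
Var(eps_t) = sigma^2, the variance is
  gamma(0) = sigma^2 * (1 + sum_i theta_i^2).
  sum_i theta_i^2 = (0.231)^2 + (0.749)^2 = 0.053361 + 0.561001 = 0.614362.
  gamma(0) = 5 * (1 + 0.614362) = 5 * 1.614362 = 8.07181, which rounds to 8.0718.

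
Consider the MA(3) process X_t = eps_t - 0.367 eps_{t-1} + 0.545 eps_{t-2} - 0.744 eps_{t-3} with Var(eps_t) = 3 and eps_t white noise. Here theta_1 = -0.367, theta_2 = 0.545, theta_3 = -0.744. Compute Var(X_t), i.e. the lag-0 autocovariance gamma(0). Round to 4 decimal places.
\gamma(0) = 5.9558

For an MA(q) process X_t = eps_t + sum_i theta_i eps_{t-i} with
Var(eps_t) = sigma^2, the variance is
  gamma(0) = sigma^2 * (1 + sum_i theta_i^2).
  sum_i theta_i^2 = (-0.367)^2 + (0.545)^2 + (-0.744)^2 = 0.134689 + 0.297025 + 0.553536 = 0.98525.
  gamma(0) = 3 * (1 + 0.98525) = 3 * 1.98525 = 5.95575, which rounds to 5.9558.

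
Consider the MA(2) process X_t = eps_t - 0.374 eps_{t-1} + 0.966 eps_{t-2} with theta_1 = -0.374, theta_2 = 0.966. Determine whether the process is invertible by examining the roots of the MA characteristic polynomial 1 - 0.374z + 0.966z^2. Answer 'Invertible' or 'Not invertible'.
\text{Invertible}

The MA(q) characteristic polynomial is P(z) = 1 - 0.374z + 0.966z^2.
Invertibility requires all roots to lie outside the unit circle, i.e. |z| > 1 for every root.
Set 1 + (-0.374) z + (0.966) z^2 = 0, i.e. a z^2 + b z + c = 0 with a = 0.966, b = -0.374, c = 1.
Discriminant D = b^2 - 4ac = (-0.374)^2 - 4*(0.966)*1 = 0.139876 - (3.864) = -3.724124.
D < 0, so the roots are the complex-conjugate pair z = (-b +/- i sqrt(-D)) / (2a) = 0.1936 +/- 0.9989i.
For a conjugate pair |z|^2 = z * conj(z) = (product of roots) = c/a = 1/(0.966) = 1.035197, so |z| = sqrt(1.035197) = 1.0174 for both roots.
Moduli of all roots: 1.0174, 1.0174.
All moduli strictly greater than 1? Yes.
Verdict: Invertible.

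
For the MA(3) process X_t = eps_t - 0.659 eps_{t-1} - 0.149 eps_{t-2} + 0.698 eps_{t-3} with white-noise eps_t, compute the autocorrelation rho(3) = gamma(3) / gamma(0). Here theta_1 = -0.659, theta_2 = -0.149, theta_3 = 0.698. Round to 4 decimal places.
\rho(3) = 0.3591

For an MA(q) process with theta_0 = 1, the autocovariance is
  gamma(k) = sigma^2 * sum_{i=0..q-k} theta_i * theta_{i+k},
and rho(k) = gamma(k) / gamma(0). Sigma^2 cancels.
  numerator   = (1)*(0.698) = 0.698.
  denominator = (1)^2 + (-0.659)^2 + (-0.149)^2 + (0.698)^2 = 1.943686.
  rho(3) = 0.698 / 1.943686 = 0.3591.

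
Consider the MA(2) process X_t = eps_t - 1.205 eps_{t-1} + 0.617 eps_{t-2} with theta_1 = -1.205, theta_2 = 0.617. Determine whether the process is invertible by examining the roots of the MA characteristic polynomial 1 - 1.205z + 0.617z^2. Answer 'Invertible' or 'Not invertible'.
\text{Invertible}

The MA(q) characteristic polynomial is P(z) = 1 - 1.205z + 0.617z^2.
Invertibility requires all roots to lie outside the unit circle, i.e. |z| > 1 for every root.
Set 1 + (-1.205) z + (0.617) z^2 = 0, i.e. a z^2 + b z + c = 0 with a = 0.617, b = -1.205, c = 1.
Discriminant D = b^2 - 4ac = (-1.205)^2 - 4*(0.617)*1 = 1.452025 - (2.468) = -1.015975.
D < 0, so the roots are the complex-conjugate pair z = (-b +/- i sqrt(-D)) / (2a) = 0.9765 +/- 0.8168i.
For a conjugate pair |z|^2 = z * conj(z) = (product of roots) = c/a = 1/(0.617) = 1.620746, so |z| = sqrt(1.620746) = 1.2731 for both roots.
Moduli of all roots: 1.2731, 1.2731.
All moduli strictly greater than 1? Yes.
Verdict: Invertible.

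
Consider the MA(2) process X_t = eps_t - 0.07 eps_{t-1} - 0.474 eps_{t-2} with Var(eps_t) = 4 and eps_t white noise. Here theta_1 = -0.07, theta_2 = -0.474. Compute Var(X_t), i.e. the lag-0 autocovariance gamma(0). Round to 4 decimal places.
\gamma(0) = 4.9183

For an MA(q) process X_t = eps_t + sum_i theta_i eps_{t-i} with
Var(eps_t) = sigma^2, the variance is
  gamma(0) = sigma^2 * (1 + sum_i theta_i^2).
  sum_i theta_i^2 = (-0.07)^2 + (-0.474)^2 = 0.0049 + 0.224676 = 0.229576.
  gamma(0) = 4 * (1 + 0.229576) = 4 * 1.229576 = 4.918304, which rounds to 4.9183.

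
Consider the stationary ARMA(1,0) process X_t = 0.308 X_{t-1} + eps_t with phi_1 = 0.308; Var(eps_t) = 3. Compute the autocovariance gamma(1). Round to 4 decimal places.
\gamma(1) = 1.0208

Multiply the model equation by X_{t-k} and take expectations. With theta_0 = psi_0 = 1 and psi_j the MA(infinity) weights, this gives
  gamma(k) - sum_i phi_i gamma(k-i) = c_k,
  c_k = sigma^2 * sum_{j=k..q} theta_j psi_{j-k}   (c_k = 0 for k > q),
using gamma(-m) = gamma(m).
Pure AR (q = 0): c_0 = sigma^2 = 3, c_k = 0 for k >= 1.
Equations for k = 0 and k = 1 (AR order 1):
  gamma(0) = phi_1 gamma(1) + c_0
  gamma(1) = phi_1 gamma(0) + c_1
Substituting the second into the first: gamma(0) (1 - phi_1^2) = c_0 + phi_1 c_1, so
  gamma(0) = c_0 / (1 - phi_1^2) = 3 / (1 - (0.308)^2) = 3 / 0.905136 = 3.314419.
  gamma(1) = phi_1 gamma(0) = (0.308)(3.314419) = 1.020841.
Therefore gamma(1) = 1.0208 (to 4 decimal places).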